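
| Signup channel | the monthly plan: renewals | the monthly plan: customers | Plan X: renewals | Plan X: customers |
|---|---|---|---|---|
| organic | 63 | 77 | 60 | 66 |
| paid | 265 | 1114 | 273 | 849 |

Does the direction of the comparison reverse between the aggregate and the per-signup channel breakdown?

Organic: the monthly plan 63/77 = 81.8%, Plan X 60/66 = 90.9% → Plan X
Paid: the monthly plan 265/1114 = 23.8%, Plan X 273/849 = 32.2% → Plan X
Overall: the monthly plan 328/1191 = 27.5%, Plan X 333/915 = 36.4% → Plan X
Plan X wins overall and in every signup group — no reversal.

No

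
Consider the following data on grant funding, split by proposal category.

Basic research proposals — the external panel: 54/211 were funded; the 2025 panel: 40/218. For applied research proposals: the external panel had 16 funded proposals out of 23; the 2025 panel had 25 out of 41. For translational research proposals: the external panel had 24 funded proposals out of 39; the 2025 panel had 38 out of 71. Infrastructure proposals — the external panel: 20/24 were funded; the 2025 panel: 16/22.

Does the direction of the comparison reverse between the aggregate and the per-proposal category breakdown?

Basic research: the external panel 54/211 = 25.6%, the 2025 panel 40/218 = 18.3% → the external panel
Applied research: the external panel 16/23 = 69.6%, the 2025 panel 25/41 = 61.0% → the external panel
Translational research: the external panel 24/39 = 61.5%, the 2025 panel 38/71 = 53.5% → the external panel
Infrastructure: the external panel 20/24 = 83.3%, the 2025 panel 16/22 = 72.7% → the external panel
Overall: the external panel 114/297 = 38.4%, the 2025 panel 119/352 = 33.8% → the external panel
The external panel wins overall and in every proposal group — no reversal.

No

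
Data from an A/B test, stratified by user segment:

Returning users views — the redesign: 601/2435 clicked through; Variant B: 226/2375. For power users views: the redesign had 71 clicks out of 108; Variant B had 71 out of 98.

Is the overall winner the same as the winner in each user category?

Returning users: the redesign 601/2435 = 24.7%, Variant B 226/2375 = 9.5% → the redesign
Power users: the redesign 71/108 = 65.7%, Variant B 71/98 = 72.4% → Variant B
Overall: the redesign 672/2543 = 26.4%, Variant B 297/2473 = 12.0% → the redesign
Neither sweeps: the redesign wins 1 of 2 groups, Variant B wins 1. The redesign wins overall but not every group — no Simpson reversal.

No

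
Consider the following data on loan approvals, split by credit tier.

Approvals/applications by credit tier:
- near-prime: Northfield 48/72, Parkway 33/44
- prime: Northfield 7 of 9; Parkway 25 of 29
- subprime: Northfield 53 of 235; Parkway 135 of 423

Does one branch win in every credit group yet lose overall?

Near-prime: Northfield 48/72 = 66.7%, Parkway 33/44 = 75.0% → Parkway
Prime: Northfield 7/9 = 77.8%, Parkway 25/29 = 86.2% → Parkway
Subprime: Northfield 53/235 = 22.6%, Parkway 135/423 = 31.9% → Parkway
Overall: Northfield 108/316 = 34.2%, Parkway 193/496 = 38.9% → Parkway
Parkway wins overall and in every credit group — no reversal.

No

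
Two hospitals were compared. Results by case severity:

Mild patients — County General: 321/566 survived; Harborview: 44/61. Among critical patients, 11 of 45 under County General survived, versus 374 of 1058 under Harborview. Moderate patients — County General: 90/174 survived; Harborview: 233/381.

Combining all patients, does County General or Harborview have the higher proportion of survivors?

County General

Mild: County General 321/566 = 56.7%, Harborview 44/61 = 72.1% → Harborview
Critical: County General 11/45 = 24.4%, Harborview 374/1058 = 35.3% → Harborview
Moderate: County General 90/174 = 51.7%, Harborview 233/381 = 61.2% → Harborview
Overall: County General 422/785 = 53.8%, Harborview 651/1500 = 43.4% → County General
(Harborview wins every case group but County General wins overall — Harborview's patients skew toward the low-rate critical group.)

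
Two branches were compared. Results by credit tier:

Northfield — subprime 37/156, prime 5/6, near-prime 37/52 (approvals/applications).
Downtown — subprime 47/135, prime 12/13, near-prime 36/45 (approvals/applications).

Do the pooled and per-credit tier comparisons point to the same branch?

Subprime: Northfield 37/156 = 23.7%, Downtown 47/135 = 34.8% → Downtown
Prime: Northfield 5/6 = 83.3%, Downtown 12/13 = 92.3% → Downtown
Near-prime: Northfield 37/52 = 71.2%, Downtown 36/45 = 80.0% → Downtown
Overall: Northfield 79/214 = 36.9%, Downtown 95/193 = 49.2% → Downtown
Downtown wins overall and in every credit group — no reversal.

Yes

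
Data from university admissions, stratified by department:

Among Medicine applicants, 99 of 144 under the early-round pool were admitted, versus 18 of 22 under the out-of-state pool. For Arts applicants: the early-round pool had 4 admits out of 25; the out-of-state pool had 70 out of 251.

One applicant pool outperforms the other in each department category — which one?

the out-of-state pool

Medicine: the early-round pool 99/144 = 68.8%, the out-of-state pool 18/22 = 81.8% → the out-of-state pool
Arts: the early-round pool 4/25 = 16.0%, the out-of-state pool 70/251 = 27.9% → the out-of-state pool
The out-of-state pool has the higher rate in both groups.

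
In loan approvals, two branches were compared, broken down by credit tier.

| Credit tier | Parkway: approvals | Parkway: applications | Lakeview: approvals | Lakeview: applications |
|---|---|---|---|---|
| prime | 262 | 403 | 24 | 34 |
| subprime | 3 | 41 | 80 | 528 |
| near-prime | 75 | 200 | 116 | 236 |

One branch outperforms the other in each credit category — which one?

Lakeview

Prime: Parkway 262/403 = 65.0%, Lakeview 24/34 = 70.6% → Lakeview
Subprime: Parkway 3/41 = 7.3%, Lakeview 80/528 = 15.2% → Lakeview
Near-prime: Parkway 75/200 = 37.5%, Lakeview 116/236 = 49.2% → Lakeview
Lakeview has the higher rate in all 3 groups.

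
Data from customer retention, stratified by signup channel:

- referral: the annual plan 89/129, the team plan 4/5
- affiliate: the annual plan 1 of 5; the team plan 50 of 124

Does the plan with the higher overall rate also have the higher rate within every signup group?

No

Referral: the annual plan 89/129 = 69.0%, the team plan 4/5 = 80.0% → the team plan
Affiliate: the annual plan 1/5 = 20.0%, the team plan 50/124 = 40.3% → the team plan
Overall: the annual plan 90/134 = 67.2%, the team plan 54/129 = 41.9% → the annual plan
The team plan wins each signup group but the annual plan wins overall — the comparison reverses. The team plan's customers skew toward affiliate, which has a lower base rate.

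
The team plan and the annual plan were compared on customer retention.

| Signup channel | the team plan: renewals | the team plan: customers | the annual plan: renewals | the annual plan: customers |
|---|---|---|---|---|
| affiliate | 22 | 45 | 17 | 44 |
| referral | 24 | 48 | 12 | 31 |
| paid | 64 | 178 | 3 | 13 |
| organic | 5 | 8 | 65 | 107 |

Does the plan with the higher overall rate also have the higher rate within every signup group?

No

Affiliate: the team plan 22/45 = 48.9%, the annual plan 17/44 = 38.6% → the team plan
Referral: the team plan 24/48 = 50.0%, the annual plan 12/31 = 38.7% → the team plan
Paid: the team plan 64/178 = 36.0%, the annual plan 3/13 = 23.1% → the team plan
Organic: the team plan 5/8 = 62.5%, the annual plan 65/107 = 60.7% → the team plan
Overall: the team plan 115/279 = 41.2%, the annual plan 97/195 = 49.7% → the annual plan
The team plan wins each signup group but the annual plan wins overall — the comparison reverses. The team plan's customers skew toward paid, which has a lower base rate.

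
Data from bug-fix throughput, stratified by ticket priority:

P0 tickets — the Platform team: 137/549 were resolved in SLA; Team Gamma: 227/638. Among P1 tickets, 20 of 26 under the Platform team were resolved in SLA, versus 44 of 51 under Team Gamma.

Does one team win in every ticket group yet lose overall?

No

P0: the Platform team 137/549 = 25.0%, Team Gamma 227/638 = 35.6% → Team Gamma
P1: the Platform team 20/26 = 76.9%, Team Gamma 44/51 = 86.3% → Team Gamma
Overall: the Platform team 157/575 = 27.3%, Team Gamma 271/689 = 39.3% → Team Gamma
Team Gamma wins overall and in every ticket group — no reversal.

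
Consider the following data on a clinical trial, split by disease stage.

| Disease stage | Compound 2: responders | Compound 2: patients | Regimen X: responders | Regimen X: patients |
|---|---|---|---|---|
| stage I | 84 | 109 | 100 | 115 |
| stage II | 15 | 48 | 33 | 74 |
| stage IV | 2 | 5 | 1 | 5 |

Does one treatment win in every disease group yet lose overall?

Stage I: Compound 2 84/109 = 77.1%, Regimen X 100/115 = 87.0% → Regimen X
Stage II: Compound 2 15/48 = 31.2%, Regimen X 33/74 = 44.6% → Regimen X
Stage IV: Compound 2 2/5 = 40.0%, Regimen X 1/5 = 20.0% → Compound 2
Overall: Compound 2 101/162 = 62.3%, Regimen X 134/194 = 69.1% → Regimen X
Neither sweeps: Compound 2 wins 1 of 3 groups, Regimen X wins 2. Regimen X wins overall but not every group — no Simpson reversal.

No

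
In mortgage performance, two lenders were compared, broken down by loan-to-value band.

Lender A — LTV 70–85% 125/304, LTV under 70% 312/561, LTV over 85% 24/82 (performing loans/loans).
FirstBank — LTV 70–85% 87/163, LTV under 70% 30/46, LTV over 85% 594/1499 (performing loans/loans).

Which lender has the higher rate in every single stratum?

FirstBank

LTV 70–85%: Lender A 125/304 = 41.1%, FirstBank 87/163 = 53.4% → FirstBank
LTV under 70%: Lender A 312/561 = 55.6%, FirstBank 30/46 = 65.2% → FirstBank
LTV over 85%: Lender A 24/82 = 29.3%, FirstBank 594/1499 = 39.6% → FirstBank
FirstBank has the higher rate in all 3 groups.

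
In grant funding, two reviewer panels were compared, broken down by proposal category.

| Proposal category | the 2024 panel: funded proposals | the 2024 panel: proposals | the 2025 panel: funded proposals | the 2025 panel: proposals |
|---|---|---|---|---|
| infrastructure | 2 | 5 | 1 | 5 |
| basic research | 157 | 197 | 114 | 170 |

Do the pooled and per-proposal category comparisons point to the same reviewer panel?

Yes

Infrastructure: the 2024 panel 2/5 = 40.0%, the 2025 panel 1/5 = 20.0% → the 2024 panel
Basic research: the 2024 panel 157/197 = 79.7%, the 2025 panel 114/170 = 67.1% → the 2024 panel
Overall: the 2024 panel 159/202 = 78.7%, the 2025 panel 115/175 = 65.7% → the 2024 panel
The 2024 panel wins overall and in every proposal group — no reversal.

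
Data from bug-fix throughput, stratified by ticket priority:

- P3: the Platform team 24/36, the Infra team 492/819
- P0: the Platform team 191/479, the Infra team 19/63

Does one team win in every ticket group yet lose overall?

P3: the Platform team 24/36 = 66.7%, the Infra team 492/819 = 60.1% → the Platform team
P0: the Platform team 191/479 = 39.9%, the Infra team 19/63 = 30.2% → the Platform team
Overall: the Platform team 215/515 = 41.7%, the Infra team 511/882 = 57.9% → the Infra team
The Platform team wins each ticket group but the Infra team wins overall — the comparison reverses. The Platform team's tickets skew toward P0, which has a lower base rate.

Yes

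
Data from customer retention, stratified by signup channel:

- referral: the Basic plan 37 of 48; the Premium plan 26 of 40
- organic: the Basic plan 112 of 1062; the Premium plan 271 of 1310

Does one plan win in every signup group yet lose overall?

Referral: the Basic plan 37/48 = 77.1%, the Premium plan 26/40 = 65.0% → the Basic plan
Organic: the Basic plan 112/1062 = 10.5%, the Premium plan 271/1310 = 20.7% → the Premium plan
Overall: the Basic plan 149/1110 = 13.4%, the Premium plan 297/1350 = 22.0% → the Premium plan
Neither sweeps: the Basic plan wins 1 of 2 groups, the Premium plan wins 1. The Premium plan wins overall but not every group — no Simpson reversal.

No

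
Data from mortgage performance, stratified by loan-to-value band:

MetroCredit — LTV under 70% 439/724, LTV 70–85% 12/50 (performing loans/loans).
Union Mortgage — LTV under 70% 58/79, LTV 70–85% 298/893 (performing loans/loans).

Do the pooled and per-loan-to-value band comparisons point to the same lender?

No

LTV under 70%: MetroCredit 439/724 = 60.6%, Union Mortgage 58/79 = 73.4% → Union Mortgage
LTV 70–85%: MetroCredit 12/50 = 24.0%, Union Mortgage 298/893 = 33.4% → Union Mortgage
Overall: MetroCredit 451/774 = 58.3%, Union Mortgage 356/972 = 36.6% → MetroCredit
Union Mortgage wins each loan-to-value group but MetroCredit wins overall — the comparison reverses. Union Mortgage's loans skew toward LTV 70–85%, which has a lower base rate.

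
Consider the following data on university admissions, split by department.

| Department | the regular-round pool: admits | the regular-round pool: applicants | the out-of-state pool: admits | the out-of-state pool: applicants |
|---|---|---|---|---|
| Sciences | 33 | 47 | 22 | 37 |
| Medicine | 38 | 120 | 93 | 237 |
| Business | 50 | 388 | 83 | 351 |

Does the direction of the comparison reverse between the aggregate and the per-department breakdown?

No

Sciences: the regular-round pool 33/47 = 70.2%, the out-of-state pool 22/37 = 59.5% → the regular-round pool
Medicine: the regular-round pool 38/120 = 31.7%, the out-of-state pool 93/237 = 39.2% → the out-of-state pool
Business: the regular-round pool 50/388 = 12.9%, the out-of-state pool 83/351 = 23.6% → the out-of-state pool
Overall: the regular-round pool 121/555 = 21.8%, the out-of-state pool 198/625 = 31.7% → the out-of-state pool
Neither sweeps: the regular-round pool wins 1 of 3 groups, the out-of-state pool wins 2. The out-of-state pool wins overall but not every group — no Simpson reversal.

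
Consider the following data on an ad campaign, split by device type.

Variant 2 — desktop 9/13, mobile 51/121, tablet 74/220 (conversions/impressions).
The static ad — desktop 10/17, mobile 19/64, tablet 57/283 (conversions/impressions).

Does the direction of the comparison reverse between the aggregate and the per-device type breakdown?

Desktop: Variant 2 9/13 = 69.2%, the static ad 10/17 = 58.8% → Variant 2
Mobile: Variant 2 51/121 = 42.1%, the static ad 19/64 = 29.7% → Variant 2
Tablet: Variant 2 74/220 = 33.6%, the static ad 57/283 = 20.1% → Variant 2
Overall: Variant 2 134/354 = 37.9%, the static ad 86/364 = 23.6% → Variant 2
Variant 2 wins overall and in every device group — no reversal.

No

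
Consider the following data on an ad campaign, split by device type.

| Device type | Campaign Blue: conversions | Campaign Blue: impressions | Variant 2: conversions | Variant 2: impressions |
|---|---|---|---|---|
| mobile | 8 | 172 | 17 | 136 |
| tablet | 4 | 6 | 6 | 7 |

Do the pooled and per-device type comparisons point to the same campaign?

Mobile: Campaign Blue 8/172 = 4.7%, Variant 2 17/136 = 12.5% → Variant 2
Tablet: Campaign Blue 4/6 = 66.7%, Variant 2 6/7 = 85.7% → Variant 2
Overall: Campaign Blue 12/178 = 6.7%, Variant 2 23/143 = 16.1% → Variant 2
Variant 2 wins overall and in every device group — no reversal.

Yes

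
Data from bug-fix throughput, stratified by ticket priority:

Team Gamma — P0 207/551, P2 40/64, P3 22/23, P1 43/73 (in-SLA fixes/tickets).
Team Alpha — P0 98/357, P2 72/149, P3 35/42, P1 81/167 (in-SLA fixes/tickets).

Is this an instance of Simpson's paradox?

P0: Team Gamma 207/551 = 37.6%, Team Alpha 98/357 = 27.5% → Team Gamma
P2: Team Gamma 40/64 = 62.5%, Team Alpha 72/149 = 48.3% → Team Gamma
P3: Team Gamma 22/23 = 95.7%, Team Alpha 35/42 = 83.3% → Team Gamma
P1: Team Gamma 43/73 = 58.9%, Team Alpha 81/167 = 48.5% → Team Gamma
Overall: Team Gamma 312/711 = 43.9%, Team Alpha 286/715 = 40.0% → Team Gamma
Team Gamma wins overall and in every ticket group — no reversal.

No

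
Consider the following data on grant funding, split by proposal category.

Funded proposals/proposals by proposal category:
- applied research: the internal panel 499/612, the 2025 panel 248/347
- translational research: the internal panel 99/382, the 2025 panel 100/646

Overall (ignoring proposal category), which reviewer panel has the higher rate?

the internal panel

Applied research: the internal panel 499/612 = 81.5%, the 2025 panel 248/347 = 71.5% → the internal panel
Translational research: the internal panel 99/382 = 25.9%, the 2025 panel 100/646 = 15.5% → the internal panel
Overall: the internal panel 598/994 = 60.2%, the 2025 panel 348/993 = 35.0% → the internal panel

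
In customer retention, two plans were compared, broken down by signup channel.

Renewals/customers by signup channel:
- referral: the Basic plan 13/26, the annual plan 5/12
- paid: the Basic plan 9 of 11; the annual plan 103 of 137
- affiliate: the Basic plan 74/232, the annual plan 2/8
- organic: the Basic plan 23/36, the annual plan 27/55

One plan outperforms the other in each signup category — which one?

Referral: the Basic plan 13/26 = 50.0%, the annual plan 5/12 = 41.7% → the Basic plan
Paid: the Basic plan 9/11 = 81.8%, the annual plan 103/137 = 75.2% → the Basic plan
Affiliate: the Basic plan 74/232 = 31.9%, the annual plan 2/8 = 25.0% → the Basic plan
Organic: the Basic plan 23/36 = 63.9%, the annual plan 27/55 = 49.1% → the Basic plan
The Basic plan has the higher rate in all 4 groups.

the Basic plan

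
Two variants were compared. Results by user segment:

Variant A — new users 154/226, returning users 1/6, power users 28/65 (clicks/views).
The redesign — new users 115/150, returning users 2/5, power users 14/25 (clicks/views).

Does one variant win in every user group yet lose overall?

No

New users: Variant A 154/226 = 68.1%, the redesign 115/150 = 76.7% → the redesign
Returning users: Variant A 1/6 = 16.7%, the redesign 2/5 = 40.0% → the redesign
Power users: Variant A 28/65 = 43.1%, the redesign 14/25 = 56.0% → the redesign
Overall: Variant A 183/297 = 61.6%, the redesign 131/180 = 72.8% → the redesign
The redesign wins overall and in every user group — no reversal.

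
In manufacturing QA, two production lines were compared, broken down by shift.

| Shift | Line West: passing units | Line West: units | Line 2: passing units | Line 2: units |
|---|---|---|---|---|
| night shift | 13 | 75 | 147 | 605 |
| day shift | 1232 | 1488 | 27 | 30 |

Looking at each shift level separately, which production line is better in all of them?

Line 2

Night shift: Line West 13/75 = 17.3%, Line 2 147/605 = 24.3% → Line 2
Day shift: Line West 1232/1488 = 82.8%, Line 2 27/30 = 90.0% → Line 2
Line 2 has the higher rate in both groups.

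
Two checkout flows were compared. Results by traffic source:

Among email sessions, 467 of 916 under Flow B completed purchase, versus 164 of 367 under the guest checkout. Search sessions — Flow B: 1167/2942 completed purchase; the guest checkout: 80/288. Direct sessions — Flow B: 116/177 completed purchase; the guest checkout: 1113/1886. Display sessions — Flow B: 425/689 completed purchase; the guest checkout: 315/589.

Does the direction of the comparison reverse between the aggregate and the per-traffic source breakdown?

Yes

Email: Flow B 467/916 = 51.0%, the guest checkout 164/367 = 44.7% → Flow B
Search: Flow B 1167/2942 = 39.7%, the guest checkout 80/288 = 27.8% → Flow B
Direct: Flow B 116/177 = 65.5%, the guest checkout 1113/1886 = 59.0% → Flow B
Display: Flow B 425/689 = 61.7%, the guest checkout 315/589 = 53.5% → Flow B
Overall: Flow B 2175/4724 = 46.0%, the guest checkout 1672/3130 = 53.4% → the guest checkout
Flow B wins each traffic group but the guest checkout wins overall — the comparison reverses. Flow B's sessions skew toward search, which has a lower base rate.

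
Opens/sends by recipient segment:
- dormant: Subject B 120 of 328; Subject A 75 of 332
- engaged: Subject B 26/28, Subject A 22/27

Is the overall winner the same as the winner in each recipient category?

Dormant: Subject B 120/328 = 36.6%, Subject A 75/332 = 22.6% → Subject B
Engaged: Subject B 26/28 = 92.9%, Subject A 22/27 = 81.5% → Subject B
Overall: Subject B 146/356 = 41.0%, Subject A 97/359 = 27.0% → Subject B
Subject B wins overall and in every recipient group — no reversal.

Yes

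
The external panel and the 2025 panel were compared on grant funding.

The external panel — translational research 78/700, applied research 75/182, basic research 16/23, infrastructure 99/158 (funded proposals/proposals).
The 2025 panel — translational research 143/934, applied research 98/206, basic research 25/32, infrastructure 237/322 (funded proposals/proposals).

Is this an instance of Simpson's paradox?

No

Translational research: the external panel 78/700 = 11.1%, the 2025 panel 143/934 = 15.3% → the 2025 panel
Applied research: the external panel 75/182 = 41.2%, the 2025 panel 98/206 = 47.6% → the 2025 panel
Basic research: the external panel 16/23 = 69.6%, the 2025 panel 25/32 = 78.1% → the 2025 panel
Infrastructure: the external panel 99/158 = 62.7%, the 2025 panel 237/322 = 73.6% → the 2025 panel
Overall: the external panel 268/1063 = 25.2%, the 2025 panel 503/1494 = 33.7% → the 2025 panel
The 2025 panel wins overall and in every proposal group — no reversal.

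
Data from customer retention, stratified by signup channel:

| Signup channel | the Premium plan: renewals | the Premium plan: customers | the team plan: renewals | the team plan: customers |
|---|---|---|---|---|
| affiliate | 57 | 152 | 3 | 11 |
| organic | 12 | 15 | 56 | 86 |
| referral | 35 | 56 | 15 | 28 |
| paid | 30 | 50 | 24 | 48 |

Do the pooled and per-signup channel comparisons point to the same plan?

Affiliate: the Premium plan 57/152 = 37.5%, the team plan 3/11 = 27.3% → the Premium plan
Organic: the Premium plan 12/15 = 80.0%, the team plan 56/86 = 65.1% → the Premium plan
Referral: the Premium plan 35/56 = 62.5%, the team plan 15/28 = 53.6% → the Premium plan
Paid: the Premium plan 30/50 = 60.0%, the team plan 24/48 = 50.0% → the Premium plan
Overall: the Premium plan 134/273 = 49.1%, the team plan 98/173 = 56.6% → the team plan
The Premium plan wins each signup group but the team plan wins overall — the comparison reverses. The Premium plan's customers skew toward affiliate, which has a lower base rate.

No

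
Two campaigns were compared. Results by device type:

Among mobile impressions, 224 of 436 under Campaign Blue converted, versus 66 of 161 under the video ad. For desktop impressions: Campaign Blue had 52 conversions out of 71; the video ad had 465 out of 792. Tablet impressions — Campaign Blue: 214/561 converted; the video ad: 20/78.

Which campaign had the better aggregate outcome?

Mobile: Campaign Blue 224/436 = 51.4%, the video ad 66/161 = 41.0% → Campaign Blue
Desktop: Campaign Blue 52/71 = 73.2%, the video ad 465/792 = 58.7% → Campaign Blue
Tablet: Campaign Blue 214/561 = 38.1%, the video ad 20/78 = 25.6% → Campaign Blue
Overall: Campaign Blue 490/1068 = 45.9%, the video ad 551/1031 = 53.4% → the video ad
(Campaign Blue wins every device group but the video ad wins overall — Campaign Blue's impressions skew toward the low-rate tablet group.)

the video ad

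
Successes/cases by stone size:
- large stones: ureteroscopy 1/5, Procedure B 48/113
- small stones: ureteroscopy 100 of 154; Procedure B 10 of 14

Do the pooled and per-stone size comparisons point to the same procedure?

No

Large stones: ureteroscopy 1/5 = 20.0%, Procedure B 48/113 = 42.5% → Procedure B
Small stones: ureteroscopy 100/154 = 64.9%, Procedure B 10/14 = 71.4% → Procedure B
Overall: ureteroscopy 101/159 = 63.5%, Procedure B 58/127 = 45.7% → ureteroscopy
Procedure B wins each stone group but ureteroscopy wins overall — the comparison reverses. Procedure B's cases skew toward large stones, which has a lower base rate.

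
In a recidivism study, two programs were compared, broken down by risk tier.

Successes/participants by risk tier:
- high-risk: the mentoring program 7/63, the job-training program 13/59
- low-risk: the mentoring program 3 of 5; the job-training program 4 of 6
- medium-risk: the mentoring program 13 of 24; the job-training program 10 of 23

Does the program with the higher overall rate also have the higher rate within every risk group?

High-risk: the mentoring program 7/63 = 11.1%, the job-training program 13/59 = 22.0% → the job-training program
Low-risk: the mentoring program 3/5 = 60.0%, the job-training program 4/6 = 66.7% → the job-training program
Medium-risk: the mentoring program 13/24 = 54.2%, the job-training program 10/23 = 43.5% → the mentoring program
Overall: the mentoring program 23/92 = 25.0%, the job-training program 27/88 = 30.7% → the job-training program
Neither sweeps: the mentoring program wins 1 of 3 groups, the job-training program wins 2. The job-training program wins overall but not every group — no Simpson reversal.

No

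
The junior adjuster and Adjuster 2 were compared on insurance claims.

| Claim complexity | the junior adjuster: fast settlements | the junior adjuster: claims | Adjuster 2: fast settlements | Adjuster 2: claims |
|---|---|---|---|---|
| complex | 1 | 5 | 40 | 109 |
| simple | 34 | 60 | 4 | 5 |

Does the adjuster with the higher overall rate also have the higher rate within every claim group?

Complex: the junior adjuster 1/5 = 20.0%, Adjuster 2 40/109 = 36.7% → Adjuster 2
Simple: the junior adjuster 34/60 = 56.7%, Adjuster 2 4/5 = 80.0% → Adjuster 2
Overall: the junior adjuster 35/65 = 53.8%, Adjuster 2 44/114 = 38.6% → the junior adjuster
Adjuster 2 wins each claim group but the junior adjuster wins overall — the comparison reverses. Adjuster 2's claims skew toward complex, which has a lower base rate.

No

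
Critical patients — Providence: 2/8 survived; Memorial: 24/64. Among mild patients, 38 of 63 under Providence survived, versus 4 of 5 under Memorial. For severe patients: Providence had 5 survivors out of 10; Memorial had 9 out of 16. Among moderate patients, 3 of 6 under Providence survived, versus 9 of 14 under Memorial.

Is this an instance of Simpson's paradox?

Critical: Providence 2/8 = 25.0%, Memorial 24/64 = 37.5% → Memorial
Mild: Providence 38/63 = 60.3%, Memorial 4/5 = 80.0% → Memorial
Severe: Providence 5/10 = 50.0%, Memorial 9/16 = 56.2% → Memorial
Moderate: Providence 3/6 = 50.0%, Memorial 9/14 = 64.3% → Memorial
Overall: Providence 48/87 = 55.2%, Memorial 46/99 = 46.5% → Providence
Memorial wins each case group but Providence wins overall — the comparison reverses. Memorial's patients skew toward critical, which has a lower base rate.

Yes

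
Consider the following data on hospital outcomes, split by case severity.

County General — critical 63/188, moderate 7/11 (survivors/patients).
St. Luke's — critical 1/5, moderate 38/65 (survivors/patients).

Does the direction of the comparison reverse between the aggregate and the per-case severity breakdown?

Critical: County General 63/188 = 33.5%, St. Luke's 1/5 = 20.0% → County General
Moderate: County General 7/11 = 63.6%, St. Luke's 38/65 = 58.5% → County General
Overall: County General 70/199 = 35.2%, St. Luke's 39/70 = 55.7% → St. Luke's
County General wins each case group but St. Luke's wins overall — the comparison reverses. County General's patients skew toward critical, which has a lower base rate.

Yes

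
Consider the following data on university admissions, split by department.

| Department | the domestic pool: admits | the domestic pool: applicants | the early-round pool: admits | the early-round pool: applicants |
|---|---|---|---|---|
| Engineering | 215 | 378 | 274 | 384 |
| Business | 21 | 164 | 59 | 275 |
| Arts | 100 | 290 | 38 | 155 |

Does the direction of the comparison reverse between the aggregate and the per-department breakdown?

Engineering: the domestic pool 215/378 = 56.9%, the early-round pool 274/384 = 71.4% → the early-round pool
Business: the domestic pool 21/164 = 12.8%, the early-round pool 59/275 = 21.5% → the early-round pool
Arts: the domestic pool 100/290 = 34.5%, the early-round pool 38/155 = 24.5% → the domestic pool
Overall: the domestic pool 336/832 = 40.4%, the early-round pool 371/814 = 45.6% → the early-round pool
Neither sweeps: the domestic pool wins 1 of 3 groups, the early-round pool wins 2. The early-round pool wins overall but not every group — no Simpson reversal.

No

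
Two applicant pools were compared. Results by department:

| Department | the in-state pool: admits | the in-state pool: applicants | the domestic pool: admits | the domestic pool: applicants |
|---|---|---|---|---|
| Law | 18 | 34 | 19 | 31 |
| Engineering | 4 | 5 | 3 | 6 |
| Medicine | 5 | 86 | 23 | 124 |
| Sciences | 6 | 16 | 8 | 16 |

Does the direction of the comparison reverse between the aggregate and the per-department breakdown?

Law: the in-state pool 18/34 = 52.9%, the domestic pool 19/31 = 61.3% → the domestic pool
Engineering: the in-state pool 4/5 = 80.0%, the domestic pool 3/6 = 50.0% → the in-state pool
Medicine: the in-state pool 5/86 = 5.8%, the domestic pool 23/124 = 18.5% → the domestic pool
Sciences: the in-state pool 6/16 = 37.5%, the domestic pool 8/16 = 50.0% → the domestic pool
Overall: the in-state pool 33/141 = 23.4%, the domestic pool 53/177 = 29.9% → the domestic pool
Neither sweeps: the in-state pool wins 1 of 4 groups, the domestic pool wins 3. The domestic pool wins overall but not every group — no Simpson reversal.

No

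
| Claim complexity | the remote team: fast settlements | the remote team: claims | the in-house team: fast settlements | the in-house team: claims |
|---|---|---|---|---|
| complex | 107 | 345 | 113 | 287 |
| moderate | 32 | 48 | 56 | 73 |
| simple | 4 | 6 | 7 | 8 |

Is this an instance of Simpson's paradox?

No

Complex: the remote team 107/345 = 31.0%, the in-house team 113/287 = 39.4% → the in-house team
Moderate: the remote team 32/48 = 66.7%, the in-house team 56/73 = 76.7% → the in-house team
Simple: the remote team 4/6 = 66.7%, the in-house team 7/8 = 87.5% → the in-house team
Overall: the remote team 143/399 = 35.8%, the in-house team 176/368 = 47.8% → the in-house team
The in-house team wins overall and in every claim group — no reversal.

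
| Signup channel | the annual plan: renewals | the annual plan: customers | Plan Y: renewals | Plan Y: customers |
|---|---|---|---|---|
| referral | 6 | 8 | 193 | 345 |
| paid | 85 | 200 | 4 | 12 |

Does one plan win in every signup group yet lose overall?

Yes

Referral: the annual plan 6/8 = 75.0%, Plan Y 193/345 = 55.9% → the annual plan
Paid: the annual plan 85/200 = 42.5%, Plan Y 4/12 = 33.3% → the annual plan
Overall: the annual plan 91/208 = 43.8%, Plan Y 197/357 = 55.2% → Plan Y
The annual plan wins each signup group but Plan Y wins overall — the comparison reverses. The annual plan's customers skew toward paid, which has a lower base rate.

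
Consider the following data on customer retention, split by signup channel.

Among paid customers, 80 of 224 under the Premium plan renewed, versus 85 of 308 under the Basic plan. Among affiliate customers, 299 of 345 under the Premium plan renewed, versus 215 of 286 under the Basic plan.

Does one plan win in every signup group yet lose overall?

Paid: the Premium plan 80/224 = 35.7%, the Basic plan 85/308 = 27.6% → the Premium plan
Affiliate: the Premium plan 299/345 = 86.7%, the Basic plan 215/286 = 75.2% → the Premium plan
Overall: the Premium plan 379/569 = 66.6%, the Basic plan 300/594 = 50.5% → the Premium plan
The Premium plan wins overall and in every signup group — no reversal.

No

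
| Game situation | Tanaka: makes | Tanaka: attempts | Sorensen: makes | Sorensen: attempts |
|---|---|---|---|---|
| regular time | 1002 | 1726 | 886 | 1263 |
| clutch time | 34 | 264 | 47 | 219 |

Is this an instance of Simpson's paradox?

No

Regular time: Tanaka 1002/1726 = 58.1%, Sorensen 886/1263 = 70.2% → Sorensen
Clutch time: Tanaka 34/264 = 12.9%, Sorensen 47/219 = 21.5% → Sorensen
Overall: Tanaka 1036/1990 = 52.1%, Sorensen 933/1482 = 63.0% → Sorensen
Sorensen wins overall and in every game group — no reversal.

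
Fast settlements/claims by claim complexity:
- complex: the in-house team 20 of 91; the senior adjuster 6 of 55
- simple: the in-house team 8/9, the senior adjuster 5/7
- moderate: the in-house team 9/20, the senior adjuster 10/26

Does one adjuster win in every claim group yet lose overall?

No

Complex: the in-house team 20/91 = 22.0%, the senior adjuster 6/55 = 10.9% → the in-house team
Simple: the in-house team 8/9 = 88.9%, the senior adjuster 5/7 = 71.4% → the in-house team
Moderate: the in-house team 9/20 = 45.0%, the senior adjuster 10/26 = 38.5% → the in-house team
Overall: the in-house team 37/120 = 30.8%, the senior adjuster 21/88 = 23.9% → the in-house team
The in-house team wins overall and in every claim group — no reversal.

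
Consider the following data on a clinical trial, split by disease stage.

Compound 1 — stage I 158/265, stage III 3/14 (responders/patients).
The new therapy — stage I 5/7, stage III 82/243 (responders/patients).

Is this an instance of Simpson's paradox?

Stage I: Compound 1 158/265 = 59.6%, the new therapy 5/7 = 71.4% → the new therapy
Stage III: Compound 1 3/14 = 21.4%, the new therapy 82/243 = 33.7% → the new therapy
Overall: Compound 1 161/279 = 57.7%, the new therapy 87/250 = 34.8% → Compound 1
The new therapy wins each disease group but Compound 1 wins overall — the comparison reverses. The new therapy's patients skew toward stage III, which has a lower base rate.

Yes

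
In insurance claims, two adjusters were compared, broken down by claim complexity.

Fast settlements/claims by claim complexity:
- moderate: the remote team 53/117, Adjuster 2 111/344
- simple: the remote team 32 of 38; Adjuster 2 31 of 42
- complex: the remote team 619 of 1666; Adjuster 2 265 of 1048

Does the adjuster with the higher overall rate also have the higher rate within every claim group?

Yes

Moderate: the remote team 53/117 = 45.3%, Adjuster 2 111/344 = 32.3% → the remote team
Simple: the remote team 32/38 = 84.2%, Adjuster 2 31/42 = 73.8% → the remote team
Complex: the remote team 619/1666 = 37.2%, Adjuster 2 265/1048 = 25.3% → the remote team
Overall: the remote team 704/1821 = 38.7%, Adjuster 2 407/1434 = 28.4% → the remote team
The remote team wins overall and in every claim group — no reversal.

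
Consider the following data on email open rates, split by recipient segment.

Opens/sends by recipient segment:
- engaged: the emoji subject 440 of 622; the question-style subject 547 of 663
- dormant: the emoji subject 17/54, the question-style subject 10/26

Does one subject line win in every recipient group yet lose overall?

No

Engaged: the emoji subject 440/622 = 70.7%, the question-style subject 547/663 = 82.5% → the question-style subject
Dormant: the emoji subject 17/54 = 31.5%, the question-style subject 10/26 = 38.5% → the question-style subject
Overall: the emoji subject 457/676 = 67.6%, the question-style subject 557/689 = 80.8% → the question-style subject
The question-style subject wins overall and in every recipient group — no reversal.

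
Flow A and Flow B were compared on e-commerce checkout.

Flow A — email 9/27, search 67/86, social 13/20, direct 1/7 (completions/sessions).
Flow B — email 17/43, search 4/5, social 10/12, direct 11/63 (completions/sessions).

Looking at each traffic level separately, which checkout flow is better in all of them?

Email: Flow A 9/27 = 33.3%, Flow B 17/43 = 39.5% → Flow B
Search: Flow A 67/86 = 77.9%, Flow B 4/5 = 80.0% → Flow B
Social: Flow A 13/20 = 65.0%, Flow B 10/12 = 83.3% → Flow B
Direct: Flow A 1/7 = 14.3%, Flow B 11/63 = 17.5% → Flow B
Flow B has the higher rate in all 4 groups.

Flow B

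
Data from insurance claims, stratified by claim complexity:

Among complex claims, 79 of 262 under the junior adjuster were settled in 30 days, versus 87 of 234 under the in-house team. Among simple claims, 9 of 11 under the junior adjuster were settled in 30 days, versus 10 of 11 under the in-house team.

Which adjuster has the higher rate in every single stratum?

Complex: the junior adjuster 79/262 = 30.2%, the in-house team 87/234 = 37.2% → the in-house team
Simple: the junior adjuster 9/11 = 81.8%, the in-house team 10/11 = 90.9% → the in-house team
The in-house team has the higher rate in both groups.

the in-house team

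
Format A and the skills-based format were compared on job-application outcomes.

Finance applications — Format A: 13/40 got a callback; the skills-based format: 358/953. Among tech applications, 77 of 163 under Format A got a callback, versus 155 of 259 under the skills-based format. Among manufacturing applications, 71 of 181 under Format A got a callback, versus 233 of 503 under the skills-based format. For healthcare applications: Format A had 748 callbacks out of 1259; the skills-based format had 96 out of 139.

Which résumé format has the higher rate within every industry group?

the skills-based format

Finance: Format A 13/40 = 32.5%, the skills-based format 358/953 = 37.6% → the skills-based format
Tech: Format A 77/163 = 47.2%, the skills-based format 155/259 = 59.8% → the skills-based format
Manufacturing: Format A 71/181 = 39.2%, the skills-based format 233/503 = 46.3% → the skills-based format
Healthcare: Format A 748/1259 = 59.4%, the skills-based format 96/139 = 69.1% → the skills-based format
The skills-based format has the higher rate in all 4 groups.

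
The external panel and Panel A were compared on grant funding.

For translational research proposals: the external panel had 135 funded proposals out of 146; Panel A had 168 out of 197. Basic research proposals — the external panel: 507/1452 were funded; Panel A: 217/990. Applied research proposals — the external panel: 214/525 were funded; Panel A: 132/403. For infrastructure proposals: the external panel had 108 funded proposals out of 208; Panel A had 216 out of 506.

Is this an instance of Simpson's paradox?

No

Translational research: the external panel 135/146 = 92.5%, Panel A 168/197 = 85.3% → the external panel
Basic research: the external panel 507/1452 = 34.9%, Panel A 217/990 = 21.9% → the external panel
Applied research: the external panel 214/525 = 40.8%, Panel A 132/403 = 32.8% → the external panel
Infrastructure: the external panel 108/208 = 51.9%, Panel A 216/506 = 42.7% → the external panel
Overall: the external panel 964/2331 = 41.4%, Panel A 733/2096 = 35.0% → the external panel
The external panel wins overall and in every proposal group — no reversal.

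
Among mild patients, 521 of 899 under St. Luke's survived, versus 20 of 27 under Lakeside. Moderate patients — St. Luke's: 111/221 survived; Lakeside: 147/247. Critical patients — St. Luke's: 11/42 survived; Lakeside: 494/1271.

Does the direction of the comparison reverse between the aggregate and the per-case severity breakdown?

Mild: St. Luke's 521/899 = 58.0%, Lakeside 20/27 = 74.1% → Lakeside
Moderate: St. Luke's 111/221 = 50.2%, Lakeside 147/247 = 59.5% → Lakeside
Critical: St. Luke's 11/42 = 26.2%, Lakeside 494/1271 = 38.9% → Lakeside
Overall: St. Luke's 643/1162 = 55.3%, Lakeside 661/1545 = 42.8% → St. Luke's
Lakeside wins each case group but St. Luke's wins overall — the comparison reverses. Lakeside's patients skew toward critical, which has a lower base rate.

Yes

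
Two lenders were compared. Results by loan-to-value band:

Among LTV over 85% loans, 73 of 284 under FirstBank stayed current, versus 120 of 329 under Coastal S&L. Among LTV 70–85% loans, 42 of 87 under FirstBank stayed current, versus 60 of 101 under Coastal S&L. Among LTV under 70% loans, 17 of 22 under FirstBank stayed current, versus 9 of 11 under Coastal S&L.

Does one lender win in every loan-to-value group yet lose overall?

No

LTV over 85%: FirstBank 73/284 = 25.7%, Coastal S&L 120/329 = 36.5% → Coastal S&L
LTV 70–85%: FirstBank 42/87 = 48.3%, Coastal S&L 60/101 = 59.4% → Coastal S&L
LTV under 70%: FirstBank 17/22 = 77.3%, Coastal S&L 9/11 = 81.8% → Coastal S&L
Overall: FirstBank 132/393 = 33.6%, Coastal S&L 189/441 = 42.9% → Coastal S&L
Coastal S&L wins overall and in every loan-to-value group — no reversal.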